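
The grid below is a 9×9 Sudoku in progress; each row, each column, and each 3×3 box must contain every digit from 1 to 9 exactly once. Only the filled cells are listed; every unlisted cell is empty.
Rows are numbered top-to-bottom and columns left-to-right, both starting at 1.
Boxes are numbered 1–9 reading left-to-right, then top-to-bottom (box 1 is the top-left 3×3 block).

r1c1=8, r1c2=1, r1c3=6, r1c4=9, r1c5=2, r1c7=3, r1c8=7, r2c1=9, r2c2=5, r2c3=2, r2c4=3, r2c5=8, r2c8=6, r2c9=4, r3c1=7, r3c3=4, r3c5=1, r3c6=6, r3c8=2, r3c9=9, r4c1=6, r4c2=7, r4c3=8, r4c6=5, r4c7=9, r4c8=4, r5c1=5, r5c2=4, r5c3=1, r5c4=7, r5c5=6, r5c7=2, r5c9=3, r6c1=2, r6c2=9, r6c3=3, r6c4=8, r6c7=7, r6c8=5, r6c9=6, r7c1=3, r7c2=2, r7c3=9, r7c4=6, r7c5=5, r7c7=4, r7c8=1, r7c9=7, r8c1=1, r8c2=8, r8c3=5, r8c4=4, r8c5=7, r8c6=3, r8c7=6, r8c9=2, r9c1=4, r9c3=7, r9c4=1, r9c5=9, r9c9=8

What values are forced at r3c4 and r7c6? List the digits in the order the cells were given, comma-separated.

For r3c4:
  Row 3 already contains {1, 2, 4, 6, 7, 9}.
  Column 4 already contains {1, 3, 4, 6, 7, 8, 9}.
  Its 3×3 block (box 2) already contains {1, 2, 3, 6, 8, 9}.
  The only value from 1–9 not eliminated is 5, so r3c4 = 5.
For r7c6:
  Row 7 already contains {1, 2, 3, 4, 5, 6, 7, 9}.
  Column 6 already contains {3, 5, 6}.
  Its 3×3 block (box 8) already contains {1, 3, 4, 5, 6, 7, 9}.
  The only value from 1–9 not eliminated is 8, so r7c6 = 8.

5,8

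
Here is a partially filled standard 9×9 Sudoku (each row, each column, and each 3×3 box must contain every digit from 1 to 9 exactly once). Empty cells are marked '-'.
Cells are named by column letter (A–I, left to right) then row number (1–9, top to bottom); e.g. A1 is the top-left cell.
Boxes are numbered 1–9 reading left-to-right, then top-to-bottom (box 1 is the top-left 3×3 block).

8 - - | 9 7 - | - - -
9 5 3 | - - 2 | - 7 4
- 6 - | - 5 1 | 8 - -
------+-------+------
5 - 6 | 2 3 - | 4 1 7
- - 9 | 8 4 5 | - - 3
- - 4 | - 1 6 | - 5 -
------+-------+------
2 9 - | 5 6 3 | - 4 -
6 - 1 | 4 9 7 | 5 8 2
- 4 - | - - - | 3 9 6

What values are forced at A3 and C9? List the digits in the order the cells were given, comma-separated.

4,5

For A3:
  Consider where 4 can go in box 1.
  B1 is out (column B already has a 4).
  C1 is out (column C already has a 4).
  C3 is out (column C already has a 4).
  So the only cell in box 1 that can hold 4 is A3.
  So A3 = 4.
For C9:
  Consider where 5 can go in box 7.
  C7 is out (row 7 already has a 5).
  B8 is out (row 8 already has a 5).
  A9 is out (column A already has a 5).
  So the only cell in box 7 that can hold 5 is C9.
  So C9 = 5.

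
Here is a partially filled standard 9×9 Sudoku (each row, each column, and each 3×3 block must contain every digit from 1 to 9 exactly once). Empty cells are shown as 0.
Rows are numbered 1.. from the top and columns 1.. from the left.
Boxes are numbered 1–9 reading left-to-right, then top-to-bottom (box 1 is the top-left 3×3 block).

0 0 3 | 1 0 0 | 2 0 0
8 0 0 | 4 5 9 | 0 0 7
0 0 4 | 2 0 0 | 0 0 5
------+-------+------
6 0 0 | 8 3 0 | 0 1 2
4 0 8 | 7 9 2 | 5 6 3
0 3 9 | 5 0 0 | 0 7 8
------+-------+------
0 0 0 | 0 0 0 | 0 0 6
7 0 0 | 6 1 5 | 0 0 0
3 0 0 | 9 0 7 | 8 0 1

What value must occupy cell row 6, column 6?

Cell row 6, column 6 itself could take any of {1, 4, 6} by direct elimination.
Consider where 1 can go in column 6.
row 1, column 6 is out (row 1 already has a 1).
row 3, column 6 is out (box 2 already has a 1).
row 4, column 6 is out (row 4 already has a 1).
row 7, column 6 is out (box 8 already has a 1).
So the only cell in column 6 that can hold 1 is row 6, column 6.
Therefore row 6, column 6 = 1.

1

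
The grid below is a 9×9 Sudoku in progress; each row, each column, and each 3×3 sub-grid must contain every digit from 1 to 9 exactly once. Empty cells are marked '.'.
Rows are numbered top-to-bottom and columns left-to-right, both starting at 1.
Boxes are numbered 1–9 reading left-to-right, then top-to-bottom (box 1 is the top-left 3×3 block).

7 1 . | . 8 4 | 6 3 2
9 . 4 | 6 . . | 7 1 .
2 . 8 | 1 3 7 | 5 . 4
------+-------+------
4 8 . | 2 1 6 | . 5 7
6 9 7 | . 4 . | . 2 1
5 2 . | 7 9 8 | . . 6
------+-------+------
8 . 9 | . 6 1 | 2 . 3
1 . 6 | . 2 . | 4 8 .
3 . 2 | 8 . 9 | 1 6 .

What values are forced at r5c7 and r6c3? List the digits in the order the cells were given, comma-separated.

For r5c7:
  Consider where 8 can go in row 5.
  r5c4 is out (column 4 already has a 8).
  r5c6 is out (column 6 already has a 8).
  So the only cell in row 5 that can hold 8 is r5c7.
  So r5c7 = 8.
For r6c3:
  Consider where 1 can go in column 3.
  r1c3 is out (row 1 already has a 1).
  r4c3 is out (row 4 already has a 1).
  So the only cell in column 3 that can hold 1 is r6c3.
  So r6c3 = 1.

8,1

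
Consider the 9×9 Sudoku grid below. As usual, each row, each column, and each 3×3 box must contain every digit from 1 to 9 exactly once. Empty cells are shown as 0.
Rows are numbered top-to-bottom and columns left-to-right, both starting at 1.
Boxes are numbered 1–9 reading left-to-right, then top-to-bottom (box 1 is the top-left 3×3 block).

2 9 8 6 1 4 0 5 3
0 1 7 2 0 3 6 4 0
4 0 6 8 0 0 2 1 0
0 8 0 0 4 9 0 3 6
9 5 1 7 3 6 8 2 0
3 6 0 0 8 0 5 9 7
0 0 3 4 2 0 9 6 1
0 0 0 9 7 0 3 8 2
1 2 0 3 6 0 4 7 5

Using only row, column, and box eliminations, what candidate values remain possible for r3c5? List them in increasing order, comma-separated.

5,9

Row 3 already contains {1, 2, 4, 6, 8}.
Column 5 already contains {1, 2, 3, 4, 6, 7, 8}.
Its 3×3 block (box 2) already contains {1, 2, 3, 4, 6, 8}.
Removing those from 1–9 leaves {5, 9} as the candidates for r3c5.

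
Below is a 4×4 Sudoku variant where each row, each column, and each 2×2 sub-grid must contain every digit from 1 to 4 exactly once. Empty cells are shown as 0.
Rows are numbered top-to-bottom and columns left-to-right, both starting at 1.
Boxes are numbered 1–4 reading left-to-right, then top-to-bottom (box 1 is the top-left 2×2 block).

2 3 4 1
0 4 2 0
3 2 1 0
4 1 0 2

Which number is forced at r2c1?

Row 2 already contains {2, 4}.
Column 1 already contains {2, 3, 4}.
Its 2×2 block (box 1) already contains {2, 3, 4}.
The only value from 1–4 not eliminated is 1, so r2c1 = 1.

1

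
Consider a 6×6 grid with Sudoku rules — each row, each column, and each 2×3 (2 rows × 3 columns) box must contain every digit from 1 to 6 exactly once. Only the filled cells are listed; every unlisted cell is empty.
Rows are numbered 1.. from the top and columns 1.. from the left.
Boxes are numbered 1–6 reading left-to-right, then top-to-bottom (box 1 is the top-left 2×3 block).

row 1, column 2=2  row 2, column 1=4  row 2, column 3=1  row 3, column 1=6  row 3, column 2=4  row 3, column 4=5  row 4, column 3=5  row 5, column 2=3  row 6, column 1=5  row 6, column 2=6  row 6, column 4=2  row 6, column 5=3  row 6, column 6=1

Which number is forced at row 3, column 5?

Cell row 3, column 5 itself could take any of {1, 2} by direct elimination.
Consider where 1 can go in row 3.
row 3, column 3 is out (column 3 already has a 1).
row 3, column 6 is out (column 6 already has a 1).
So the only cell in row 3 that can hold 1 is row 3, column 5.
Therefore row 3, column 5 = 1.

1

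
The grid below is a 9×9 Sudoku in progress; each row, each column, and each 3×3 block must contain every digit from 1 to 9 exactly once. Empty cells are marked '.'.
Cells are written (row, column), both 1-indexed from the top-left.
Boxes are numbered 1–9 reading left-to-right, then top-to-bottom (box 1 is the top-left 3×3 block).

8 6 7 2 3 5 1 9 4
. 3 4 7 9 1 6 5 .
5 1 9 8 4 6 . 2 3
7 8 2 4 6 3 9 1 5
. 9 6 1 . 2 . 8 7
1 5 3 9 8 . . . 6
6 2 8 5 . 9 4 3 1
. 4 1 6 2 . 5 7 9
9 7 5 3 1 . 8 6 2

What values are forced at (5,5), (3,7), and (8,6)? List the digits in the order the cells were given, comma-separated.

5,7,8

For (5,5):
  Row 5 already contains {1, 2, 6, 7, 8, 9}.
  Column 5 already contains {1, 2, 3, 4, 6, 8, 9}.
  Its 3×3 block (box 5) already contains {1, 2, 3, 4, 6, 8, 9}.
  The only value from 1–9 not eliminated is 5, so (5,5) = 5.
For (3,7):
  Row 3 already contains {1, 2, 3, 4, 5, 6, 8, 9}.
  Column 7 already contains {1, 4, 5, 6, 8, 9}.
  Its 3×3 block (box 3) already contains {1, 2, 3, 4, 5, 6, 9}.
  The only value from 1–9 not eliminated is 7, so (3,7) = 7.
For (8,6):
  Row 8 already contains {1, 2, 4, 5, 6, 7, 9}.
  Column 6 already contains {1, 2, 3, 5, 6, 9}.
  Its 3×3 block (box 8) already contains {1, 2, 3, 5, 6, 9}.
  The only value from 1–9 not eliminated is 8, so (8,6) = 8.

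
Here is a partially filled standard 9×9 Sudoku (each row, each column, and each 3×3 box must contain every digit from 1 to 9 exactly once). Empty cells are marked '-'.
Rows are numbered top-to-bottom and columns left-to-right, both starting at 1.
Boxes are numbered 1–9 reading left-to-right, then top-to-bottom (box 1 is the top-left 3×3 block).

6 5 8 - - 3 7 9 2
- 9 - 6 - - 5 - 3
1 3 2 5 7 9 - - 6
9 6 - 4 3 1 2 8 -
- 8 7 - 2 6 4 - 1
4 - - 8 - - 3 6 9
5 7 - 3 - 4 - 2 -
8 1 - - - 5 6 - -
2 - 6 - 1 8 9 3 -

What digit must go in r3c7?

Row 3 already contains {1, 2, 3, 5, 6, 7, 9}.
Column 7 already contains {2, 3, 4, 5, 6, 7, 9}.
Its 3×3 block (box 3) already contains {2, 3, 5, 6, 7, 9}.
The only value from 1–9 not eliminated is 8, so r3c7 = 8.

8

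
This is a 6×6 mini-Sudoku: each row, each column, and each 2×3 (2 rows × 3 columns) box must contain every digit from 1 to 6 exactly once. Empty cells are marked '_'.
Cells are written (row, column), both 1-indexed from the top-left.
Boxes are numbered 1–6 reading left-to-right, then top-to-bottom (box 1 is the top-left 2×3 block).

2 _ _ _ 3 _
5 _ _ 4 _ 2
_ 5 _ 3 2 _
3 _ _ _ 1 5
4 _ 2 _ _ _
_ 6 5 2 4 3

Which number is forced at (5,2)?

3

Cell (5,2) itself could take any of {1, 3} by direct elimination.
Consider where 3 can go in box 5.
(6,1) is out (row 6 already has a 3).
So the only cell in box 5 that can hold 3 is (5,2).
Therefore (5,2) = 3.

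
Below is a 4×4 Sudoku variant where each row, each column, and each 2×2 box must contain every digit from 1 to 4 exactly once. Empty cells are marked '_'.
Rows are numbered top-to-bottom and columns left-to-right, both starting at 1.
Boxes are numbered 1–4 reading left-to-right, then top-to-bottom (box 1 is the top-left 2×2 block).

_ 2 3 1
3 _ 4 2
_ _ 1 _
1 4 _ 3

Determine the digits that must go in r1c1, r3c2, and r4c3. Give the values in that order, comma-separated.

4,3,2

For r1c1:
  Row 1 already contains {1, 2, 3}.
  Column 1 already contains {1, 3}.
  Its 2×2 block (box 1) already contains {2, 3}.
  The only value from 1–4 not eliminated is 4, so r1c1 = 4.
For r3c2:
  Row 3 already contains {1}.
  Column 2 already contains {2, 4}.
  Its 2×2 block (box 3) already contains {1, 4}.
  The only value from 1–4 not eliminated is 3, so r3c2 = 3.
For r4c3:
  Row 4 already contains {1, 3, 4}.
  Column 3 already contains {1, 3, 4}.
  Its 2×2 block (box 4) already contains {1, 3}.
  The only value from 1–4 not eliminated is 2, so r4c3 = 2.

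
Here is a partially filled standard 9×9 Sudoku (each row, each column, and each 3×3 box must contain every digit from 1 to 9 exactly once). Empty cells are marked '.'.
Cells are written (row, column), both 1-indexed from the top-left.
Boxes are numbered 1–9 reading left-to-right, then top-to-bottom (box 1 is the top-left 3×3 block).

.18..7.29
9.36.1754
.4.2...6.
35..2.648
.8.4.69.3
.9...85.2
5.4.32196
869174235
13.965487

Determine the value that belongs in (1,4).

5

Cell (1,4) itself could take any of {3, 5} by direct elimination.
Consider where 5 can go in column 4.
(4,4) is out (row 4 already has a 5).
(6,4) is out (row 6 already has a 5).
(7,4) is out (row 7 already has a 5).
So the only cell in column 4 that can hold 5 is (1,4).
Therefore (1,4) = 5.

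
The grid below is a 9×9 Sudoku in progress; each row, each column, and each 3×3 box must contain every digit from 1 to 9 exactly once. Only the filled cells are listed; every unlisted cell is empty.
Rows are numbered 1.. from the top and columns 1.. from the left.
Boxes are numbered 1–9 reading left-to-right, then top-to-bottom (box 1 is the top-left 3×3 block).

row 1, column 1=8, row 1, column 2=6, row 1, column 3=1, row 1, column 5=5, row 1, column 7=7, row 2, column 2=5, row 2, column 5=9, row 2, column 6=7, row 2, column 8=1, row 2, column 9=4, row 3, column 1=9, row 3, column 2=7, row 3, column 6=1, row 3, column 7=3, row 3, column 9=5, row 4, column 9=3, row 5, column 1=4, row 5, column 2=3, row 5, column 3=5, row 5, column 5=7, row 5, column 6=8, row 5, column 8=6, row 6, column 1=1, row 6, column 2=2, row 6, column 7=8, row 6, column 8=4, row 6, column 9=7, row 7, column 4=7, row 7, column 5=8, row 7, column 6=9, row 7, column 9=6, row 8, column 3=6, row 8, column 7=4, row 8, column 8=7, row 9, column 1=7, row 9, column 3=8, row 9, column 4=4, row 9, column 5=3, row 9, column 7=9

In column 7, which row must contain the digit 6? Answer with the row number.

2

Consider where 6 can go in column 7.
row 4, column 7 is out (box 6 already has a 6).
row 5, column 7 is out (row 5 already has a 6).
row 7, column 7 is out (row 7 already has a 6).
So the only cell in column 7 that can hold 6 is row 2, column 7.
That is row 2.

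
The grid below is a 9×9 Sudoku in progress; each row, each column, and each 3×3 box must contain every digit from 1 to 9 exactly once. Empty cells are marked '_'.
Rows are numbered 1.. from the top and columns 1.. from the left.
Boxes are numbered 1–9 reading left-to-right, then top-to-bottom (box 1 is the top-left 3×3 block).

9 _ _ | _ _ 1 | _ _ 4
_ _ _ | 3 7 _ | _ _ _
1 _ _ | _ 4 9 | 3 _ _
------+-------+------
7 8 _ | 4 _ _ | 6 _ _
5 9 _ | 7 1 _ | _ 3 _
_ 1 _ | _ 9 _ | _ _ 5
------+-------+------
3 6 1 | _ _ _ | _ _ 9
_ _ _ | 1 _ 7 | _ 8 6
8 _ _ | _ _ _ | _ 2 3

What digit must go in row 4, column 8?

9

Cell row 4, column 8 itself could take any of {1, 9} by direct elimination.
Consider where 9 can go in row 4.
row 4, column 3 is out (box 4 already has a 9).
row 4, column 5 is out (column 5 already has a 9).
row 4, column 6 is out (column 6 already has a 9).
row 4, column 9 is out (column 9 already has a 9).
So the only cell in row 4 that can hold 9 is row 4, column 8.
Therefore row 4, column 8 = 9.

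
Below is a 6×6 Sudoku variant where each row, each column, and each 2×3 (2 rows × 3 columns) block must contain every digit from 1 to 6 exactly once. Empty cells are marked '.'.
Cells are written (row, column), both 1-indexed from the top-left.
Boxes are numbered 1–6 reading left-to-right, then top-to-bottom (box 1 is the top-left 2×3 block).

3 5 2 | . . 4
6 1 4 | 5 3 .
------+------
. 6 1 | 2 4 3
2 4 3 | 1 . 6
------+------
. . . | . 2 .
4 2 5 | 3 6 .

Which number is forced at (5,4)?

Row 5 already contains {2}.
Column 4 already contains {1, 2, 3, 5}.
Its 2×3 block (box 6) already contains {2, 3, 6}.
The only value from 1–6 not eliminated is 4, so (5,4) = 4.

4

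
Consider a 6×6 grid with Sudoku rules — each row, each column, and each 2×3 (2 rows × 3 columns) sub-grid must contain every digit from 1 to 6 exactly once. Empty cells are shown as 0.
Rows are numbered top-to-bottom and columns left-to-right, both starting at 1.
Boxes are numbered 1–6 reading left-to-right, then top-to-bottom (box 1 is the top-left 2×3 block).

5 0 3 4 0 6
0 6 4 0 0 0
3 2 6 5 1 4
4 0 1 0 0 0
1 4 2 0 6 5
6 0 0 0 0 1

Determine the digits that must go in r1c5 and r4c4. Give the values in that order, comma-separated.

2,6

For r1c5:
  Row 1 already contains {3, 4, 5, 6}.
  Column 5 already contains {1, 6}.
  Its 2×3 block (box 2) already contains {4, 6}.
  The only value from 1–6 not eliminated is 2, so r1c5 = 2.
For r4c4:
  Consider where 6 can go in row 4.
  r4c2 is out (column 2 already has a 6).
  r4c5 is out (column 5 already has a 6).
  r4c6 is out (column 6 already has a 6).
  So the only cell in row 4 that can hold 6 is r4c4.
  So r4c4 = 6.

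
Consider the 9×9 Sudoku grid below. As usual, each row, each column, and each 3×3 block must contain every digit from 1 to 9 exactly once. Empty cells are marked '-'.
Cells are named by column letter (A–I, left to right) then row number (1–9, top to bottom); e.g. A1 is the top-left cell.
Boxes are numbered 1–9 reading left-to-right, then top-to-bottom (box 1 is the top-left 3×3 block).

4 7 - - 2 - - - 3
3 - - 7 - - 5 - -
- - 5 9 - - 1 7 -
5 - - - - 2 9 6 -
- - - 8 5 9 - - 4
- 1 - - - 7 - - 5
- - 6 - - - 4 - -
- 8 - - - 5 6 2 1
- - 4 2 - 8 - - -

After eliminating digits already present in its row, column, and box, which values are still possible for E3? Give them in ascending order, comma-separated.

3,4,6,8

Row 3 already contains {1, 5, 7, 9}.
Column E already contains {2, 5}.
Its 3×3 block (box 2) already contains {2, 7, 9}.
Removing those from 1–9 leaves {3, 4, 6, 8} as the candidates for E3.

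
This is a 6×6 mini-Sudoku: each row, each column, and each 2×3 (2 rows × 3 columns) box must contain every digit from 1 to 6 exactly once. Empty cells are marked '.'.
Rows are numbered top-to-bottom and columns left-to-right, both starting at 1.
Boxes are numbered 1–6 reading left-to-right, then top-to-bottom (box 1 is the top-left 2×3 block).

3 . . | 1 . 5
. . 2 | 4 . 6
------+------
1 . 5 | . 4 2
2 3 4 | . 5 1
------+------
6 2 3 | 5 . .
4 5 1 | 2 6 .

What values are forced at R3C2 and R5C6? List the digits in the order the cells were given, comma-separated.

For R3C2:
  Row 3 already contains {1, 2, 4, 5}.
  Column 2 already contains {2, 3, 5}.
  Its 2×3 block (box 3) already contains {1, 2, 3, 4, 5}.
  The only value from 1–6 not eliminated is 6, so R3C2 = 6.
For R5C6:
  Row 5 already contains {2, 3, 5, 6}.
  Column 6 already contains {1, 2, 5, 6}.
  Its 2×3 block (box 6) already contains {2, 5, 6}.
  The only value from 1–6 not eliminated is 4, so R5C6 = 4.

6,4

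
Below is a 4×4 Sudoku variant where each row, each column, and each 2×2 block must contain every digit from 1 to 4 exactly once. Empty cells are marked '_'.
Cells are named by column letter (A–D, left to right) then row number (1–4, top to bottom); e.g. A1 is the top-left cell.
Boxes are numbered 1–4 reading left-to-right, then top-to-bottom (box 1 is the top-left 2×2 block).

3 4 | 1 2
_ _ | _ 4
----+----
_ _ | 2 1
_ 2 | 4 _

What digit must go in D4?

3

Row 4 already contains {2, 4}.
Column D already contains {1, 2, 4}.
Its 2×2 block (box 4) already contains {1, 2, 4}.
The only value from 1–4 not eliminated is 3, so D4 = 3.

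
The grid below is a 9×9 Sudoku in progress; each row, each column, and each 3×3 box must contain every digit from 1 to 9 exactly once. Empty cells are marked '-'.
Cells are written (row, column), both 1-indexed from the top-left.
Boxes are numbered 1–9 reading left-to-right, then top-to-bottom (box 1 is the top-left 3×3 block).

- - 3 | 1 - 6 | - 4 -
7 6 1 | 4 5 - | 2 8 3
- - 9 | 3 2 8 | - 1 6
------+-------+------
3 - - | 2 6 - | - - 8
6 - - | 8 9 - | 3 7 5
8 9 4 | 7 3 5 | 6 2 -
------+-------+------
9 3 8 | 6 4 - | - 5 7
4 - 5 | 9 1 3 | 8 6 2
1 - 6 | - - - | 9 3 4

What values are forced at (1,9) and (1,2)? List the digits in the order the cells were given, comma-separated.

9,8

For (1,9):
  Row 1 already contains {1, 3, 4, 6}.
  Column 9 already contains {2, 3, 4, 5, 6, 7, 8}.
  Its 3×3 block (box 3) already contains {1, 2, 3, 4, 6, 8}.
  The only value from 1–9 not eliminated is 9, so (1,9) = 9.
For (1,2):
  Consider where 8 can go in row 1.
  (1,1) is out (column 1 already has a 8).
  (1,5) is out (box 2 already has a 8).
  (1,7) is out (column 7 already has a 8).
  (1,9) is out (column 9 already has a 8).
  So the only cell in row 1 that can hold 8 is (1,2).
  So (1,2) = 8.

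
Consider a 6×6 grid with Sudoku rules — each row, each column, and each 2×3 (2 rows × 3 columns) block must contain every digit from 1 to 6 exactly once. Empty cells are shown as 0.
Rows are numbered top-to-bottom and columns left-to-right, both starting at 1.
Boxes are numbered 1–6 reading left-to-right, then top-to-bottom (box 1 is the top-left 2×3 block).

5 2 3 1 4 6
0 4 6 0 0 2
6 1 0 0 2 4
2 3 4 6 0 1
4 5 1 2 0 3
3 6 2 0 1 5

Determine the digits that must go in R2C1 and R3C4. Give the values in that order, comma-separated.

1,3

For R2C1:
  Row 2 already contains {2, 4, 6}.
  Column 1 already contains {2, 3, 4, 5, 6}.
  Its 2×3 block (box 1) already contains {2, 3, 4, 5, 6}.
  The only value from 1–6 not eliminated is 1, so R2C1 = 1.
For R3C4:
  Consider where 3 can go in row 3.
  R3C3 is out (column 3 already has a 3).
  So the only cell in row 3 that can hold 3 is R3C4.
  So R3C4 = 3.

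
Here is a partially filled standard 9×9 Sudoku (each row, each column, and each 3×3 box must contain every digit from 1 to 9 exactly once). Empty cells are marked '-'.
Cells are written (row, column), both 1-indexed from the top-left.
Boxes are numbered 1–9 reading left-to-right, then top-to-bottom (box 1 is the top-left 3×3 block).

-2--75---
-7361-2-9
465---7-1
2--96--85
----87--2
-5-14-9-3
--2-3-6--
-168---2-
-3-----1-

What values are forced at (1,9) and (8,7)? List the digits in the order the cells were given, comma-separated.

For (1,9):
  Consider where 6 can go in column 9.
  (7,9) is out (row 7 already has a 6).
  (8,9) is out (row 8 already has a 6).
  (9,9) is out (box 9 already has a 6).
  So the only cell in column 9 that can hold 6 is (1,9).
  So (1,9) = 6.
For (8,7):
  Consider where 3 can go in box 9.
  (7,8) is out (row 7 already has a 3).
  (7,9) is out (row 7 already has a 3).
  (8,9) is out (column 9 already has a 3).
  (9,7) is out (row 9 already has a 3).
  (9,9) is out (row 9 already has a 3).
  So the only cell in box 9 that can hold 3 is (8,7).
  So (8,7) = 3.

6,3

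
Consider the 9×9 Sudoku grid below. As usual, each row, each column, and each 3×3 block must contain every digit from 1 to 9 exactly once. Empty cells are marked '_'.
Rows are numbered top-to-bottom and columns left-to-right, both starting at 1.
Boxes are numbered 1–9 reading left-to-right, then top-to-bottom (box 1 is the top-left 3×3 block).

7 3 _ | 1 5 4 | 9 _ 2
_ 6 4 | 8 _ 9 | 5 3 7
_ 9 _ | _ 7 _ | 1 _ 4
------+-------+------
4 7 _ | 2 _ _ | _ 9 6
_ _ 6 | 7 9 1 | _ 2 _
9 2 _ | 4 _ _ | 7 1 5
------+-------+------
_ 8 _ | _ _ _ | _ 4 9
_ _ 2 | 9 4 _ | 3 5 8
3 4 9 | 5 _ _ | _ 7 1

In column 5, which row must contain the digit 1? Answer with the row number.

7

Consider where 1 can go in column 5.
r2c5 is out (box 2 already has a 1).
r4c5 is out (box 5 already has a 1).
r6c5 is out (row 6 already has a 1).
r9c5 is out (row 9 already has a 1).
So the only cell in column 5 that can hold 1 is r7c5.
That is row 7.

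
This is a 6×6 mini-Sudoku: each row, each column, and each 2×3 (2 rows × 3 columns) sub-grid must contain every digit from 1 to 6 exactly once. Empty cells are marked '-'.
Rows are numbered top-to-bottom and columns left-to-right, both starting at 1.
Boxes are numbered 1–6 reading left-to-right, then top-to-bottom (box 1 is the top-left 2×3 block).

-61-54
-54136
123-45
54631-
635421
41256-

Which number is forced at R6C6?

Row 6 already contains {1, 2, 4, 5, 6}.
Column 6 already contains {1, 4, 5, 6}.
Its 2×3 block (box 6) already contains {1, 2, 4, 5, 6}.
The only value from 1–6 not eliminated is 3, so R6C6 = 3.

3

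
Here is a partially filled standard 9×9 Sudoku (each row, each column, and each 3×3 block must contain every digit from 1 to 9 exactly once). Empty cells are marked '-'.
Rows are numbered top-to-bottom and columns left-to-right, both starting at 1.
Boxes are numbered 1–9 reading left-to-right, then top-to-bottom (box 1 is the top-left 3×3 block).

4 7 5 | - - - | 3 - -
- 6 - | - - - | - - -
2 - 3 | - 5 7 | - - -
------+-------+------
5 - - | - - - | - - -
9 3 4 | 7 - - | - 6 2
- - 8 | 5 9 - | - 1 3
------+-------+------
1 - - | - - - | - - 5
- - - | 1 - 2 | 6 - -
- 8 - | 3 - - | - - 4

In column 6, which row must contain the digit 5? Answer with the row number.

Consider where 5 can go in column 6.
R1C6 is out (row 1 already has a 5). R2C6 is out (box 2 already has a 5). R4C6 is out (row 4 already has a 5). R5C6 is out (box 5 already has a 5). The remaining empty cells in column 6 are similarly blocked.
So the only cell in column 6 that can hold 5 is R9C6.
That is row 9.

9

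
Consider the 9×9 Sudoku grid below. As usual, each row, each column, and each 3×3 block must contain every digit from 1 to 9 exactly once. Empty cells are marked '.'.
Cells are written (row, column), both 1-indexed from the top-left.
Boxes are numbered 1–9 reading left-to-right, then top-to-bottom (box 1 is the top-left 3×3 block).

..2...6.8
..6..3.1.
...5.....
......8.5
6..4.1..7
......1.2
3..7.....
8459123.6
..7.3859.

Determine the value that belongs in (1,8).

5

Cell (1,8) itself could take any of {3, 4, 5, 7} by direct elimination.
Consider where 5 can go in box 3.
(2,7) is out (column 7 already has a 5).
(2,9) is out (column 9 already has a 5).
(3,7) is out (row 3 already has a 5).
(3,8) is out (row 3 already has a 5).
(3,9) is out (row 3 already has a 5).
So the only cell in box 3 that can hold 5 is (1,8).
Therefore (1,8) = 5.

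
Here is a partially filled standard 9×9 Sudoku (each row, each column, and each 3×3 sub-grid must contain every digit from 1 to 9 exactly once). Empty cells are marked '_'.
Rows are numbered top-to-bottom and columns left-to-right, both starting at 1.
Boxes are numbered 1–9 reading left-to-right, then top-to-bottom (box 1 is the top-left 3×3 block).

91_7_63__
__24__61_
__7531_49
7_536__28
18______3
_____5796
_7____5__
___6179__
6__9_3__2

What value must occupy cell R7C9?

Cell R7C9 itself could take any of {1, 4} by direct elimination.
Consider where 1 can go in column 9.
R1C9 is out (row 1 already has a 1).
R2C9 is out (row 2 already has a 1).
R8C9 is out (row 8 already has a 1).
So the only cell in column 9 that can hold 1 is R7C9.
Therefore R7C9 = 1.

1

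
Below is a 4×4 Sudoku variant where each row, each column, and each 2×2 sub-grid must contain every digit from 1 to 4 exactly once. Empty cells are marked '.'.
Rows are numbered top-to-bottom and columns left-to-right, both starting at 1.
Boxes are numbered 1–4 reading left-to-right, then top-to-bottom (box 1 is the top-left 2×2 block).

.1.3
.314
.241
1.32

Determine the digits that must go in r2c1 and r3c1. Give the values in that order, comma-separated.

2,3

For r2c1:
  Row 2 already contains {1, 3, 4}.
  Column 1 already contains {1}.
  Its 2×2 block (box 1) already contains {1, 3}.
  The only value from 1–4 not eliminated is 2, so r2c1 = 2.
For r3c1:
  Row 3 already contains {1, 2, 4}.
  Column 1 already contains {1}.
  Its 2×2 block (box 3) already contains {1, 2}.
  The only value from 1–4 not eliminated is 3, so r3c1 = 3.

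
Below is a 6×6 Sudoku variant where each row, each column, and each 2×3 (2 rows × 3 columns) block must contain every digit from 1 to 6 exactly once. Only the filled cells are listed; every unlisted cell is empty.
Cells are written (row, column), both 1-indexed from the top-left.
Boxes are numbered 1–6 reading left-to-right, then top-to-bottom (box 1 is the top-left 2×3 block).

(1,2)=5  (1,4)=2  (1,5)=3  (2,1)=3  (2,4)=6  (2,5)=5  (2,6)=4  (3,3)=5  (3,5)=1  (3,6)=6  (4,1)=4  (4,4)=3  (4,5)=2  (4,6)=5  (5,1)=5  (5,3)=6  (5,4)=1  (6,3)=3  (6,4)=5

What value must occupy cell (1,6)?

1

Row 1 already contains {2, 3, 5}.
Column 6 already contains {4, 5, 6}.
Its 2×3 block (box 2) already contains {2, 3, 4, 5, 6}.
The only value from 1–6 not eliminated is 1, so (1,6) = 1.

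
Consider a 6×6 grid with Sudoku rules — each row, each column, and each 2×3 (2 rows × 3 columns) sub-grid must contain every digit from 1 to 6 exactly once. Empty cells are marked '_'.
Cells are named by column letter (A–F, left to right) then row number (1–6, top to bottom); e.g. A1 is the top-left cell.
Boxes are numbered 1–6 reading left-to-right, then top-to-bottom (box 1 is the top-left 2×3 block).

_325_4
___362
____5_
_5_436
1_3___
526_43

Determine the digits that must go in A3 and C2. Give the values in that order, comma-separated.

For A3:
  Consider where 3 can go in box 3.
  B3 is out (column B already has a 3).
  C3 is out (column C already has a 3).
  A4 is out (row 4 already has a 3).
  C4 is out (row 4 already has a 3).
  So the only cell in box 3 that can hold 3 is A3.
  So A3 = 3.
For C2:
  Consider where 5 can go in column C.
  C3 is out (row 3 already has a 5).
  C4 is out (row 4 already has a 5).
  So the only cell in column C that can hold 5 is C2.
  So C2 = 5.

3,5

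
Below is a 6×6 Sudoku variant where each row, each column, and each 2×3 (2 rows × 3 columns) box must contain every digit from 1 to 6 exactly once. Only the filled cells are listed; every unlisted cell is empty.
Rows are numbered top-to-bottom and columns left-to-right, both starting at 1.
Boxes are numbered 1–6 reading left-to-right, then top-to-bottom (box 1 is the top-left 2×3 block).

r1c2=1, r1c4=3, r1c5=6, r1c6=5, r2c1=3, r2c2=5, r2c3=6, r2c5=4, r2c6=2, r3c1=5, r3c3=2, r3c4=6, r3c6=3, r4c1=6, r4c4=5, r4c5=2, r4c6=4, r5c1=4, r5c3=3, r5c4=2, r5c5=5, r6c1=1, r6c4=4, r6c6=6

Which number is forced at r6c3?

5

Row 6 already contains {1, 4, 6}.
Column 3 already contains {2, 3, 6}.
Its 2×3 block (box 5) already contains {1, 3, 4}.
The only value from 1–6 not eliminated is 5, so r6c3 = 5.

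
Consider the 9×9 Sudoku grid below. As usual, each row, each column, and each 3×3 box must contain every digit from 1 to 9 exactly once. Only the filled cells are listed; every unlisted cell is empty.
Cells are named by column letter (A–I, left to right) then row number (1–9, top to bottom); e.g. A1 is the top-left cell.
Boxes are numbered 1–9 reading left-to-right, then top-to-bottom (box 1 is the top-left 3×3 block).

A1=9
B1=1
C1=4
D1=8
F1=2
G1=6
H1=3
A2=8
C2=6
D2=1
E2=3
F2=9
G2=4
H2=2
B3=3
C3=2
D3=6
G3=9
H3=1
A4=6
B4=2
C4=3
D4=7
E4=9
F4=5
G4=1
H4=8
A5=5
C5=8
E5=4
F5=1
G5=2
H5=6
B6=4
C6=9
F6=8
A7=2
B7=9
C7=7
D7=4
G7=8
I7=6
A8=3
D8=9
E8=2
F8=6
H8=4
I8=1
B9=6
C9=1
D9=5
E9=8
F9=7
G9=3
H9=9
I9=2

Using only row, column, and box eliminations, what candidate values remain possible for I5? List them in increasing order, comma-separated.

3,7,9

Row 5 already contains {1, 2, 4, 5, 6, 8}.
Column I already contains {1, 2, 6}.
Its 3×3 block (box 6) already contains {1, 2, 6, 8}.
Removing those from 1–9 leaves {3, 7, 9} as the candidates for I5.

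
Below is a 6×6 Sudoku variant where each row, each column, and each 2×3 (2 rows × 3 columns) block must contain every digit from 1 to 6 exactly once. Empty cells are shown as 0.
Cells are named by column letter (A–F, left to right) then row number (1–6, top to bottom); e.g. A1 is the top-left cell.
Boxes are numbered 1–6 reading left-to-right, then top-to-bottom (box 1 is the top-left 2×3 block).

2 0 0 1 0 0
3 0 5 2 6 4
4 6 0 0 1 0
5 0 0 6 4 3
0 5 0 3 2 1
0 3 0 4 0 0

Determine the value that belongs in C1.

Cell C1 itself could take any of {4, 6} by direct elimination.
Consider where 6 can go in box 1.
B1 is out (column B already has a 6).
B2 is out (row 2 already has a 6).
So the only cell in box 1 that can hold 6 is C1.
Therefore C1 = 6.

6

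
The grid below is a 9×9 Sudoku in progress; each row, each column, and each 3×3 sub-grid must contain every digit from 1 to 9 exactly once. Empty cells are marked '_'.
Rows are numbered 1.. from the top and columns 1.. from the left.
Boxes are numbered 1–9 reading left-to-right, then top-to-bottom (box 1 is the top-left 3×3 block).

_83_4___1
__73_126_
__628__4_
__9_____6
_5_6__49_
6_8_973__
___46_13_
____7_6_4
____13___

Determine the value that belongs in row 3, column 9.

3

Cell row 3, column 9 itself could take any of {3, 5, 7, 9} by direct elimination.
Consider where 3 can go in column 9.
row 2, column 9 is out (row 2 already has a 3).
row 5, column 9 is out (box 6 already has a 3).
row 6, column 9 is out (row 6 already has a 3).
row 7, column 9 is out (row 7 already has a 3).
row 9, column 9 is out (row 9 already has a 3).
So the only cell in column 9 that can hold 3 is row 3, column 9.
Therefore row 3, column 9 = 3.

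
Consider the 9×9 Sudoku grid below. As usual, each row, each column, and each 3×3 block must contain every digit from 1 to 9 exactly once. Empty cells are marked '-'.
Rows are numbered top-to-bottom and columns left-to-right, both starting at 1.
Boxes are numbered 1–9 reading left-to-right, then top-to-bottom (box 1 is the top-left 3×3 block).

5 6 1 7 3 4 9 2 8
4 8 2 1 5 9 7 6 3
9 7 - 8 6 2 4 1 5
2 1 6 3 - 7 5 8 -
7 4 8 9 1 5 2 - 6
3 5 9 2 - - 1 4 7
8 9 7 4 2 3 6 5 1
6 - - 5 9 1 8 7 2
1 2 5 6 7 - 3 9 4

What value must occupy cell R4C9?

9

Row 4 already contains {1, 2, 3, 5, 6, 7, 8}.
Column 9 already contains {1, 2, 3, 4, 5, 6, 7, 8}.
Its 3×3 block (box 6) already contains {1, 2, 4, 5, 6, 7, 8}.
The only value from 1–9 not eliminated is 9, so R4C9 = 9.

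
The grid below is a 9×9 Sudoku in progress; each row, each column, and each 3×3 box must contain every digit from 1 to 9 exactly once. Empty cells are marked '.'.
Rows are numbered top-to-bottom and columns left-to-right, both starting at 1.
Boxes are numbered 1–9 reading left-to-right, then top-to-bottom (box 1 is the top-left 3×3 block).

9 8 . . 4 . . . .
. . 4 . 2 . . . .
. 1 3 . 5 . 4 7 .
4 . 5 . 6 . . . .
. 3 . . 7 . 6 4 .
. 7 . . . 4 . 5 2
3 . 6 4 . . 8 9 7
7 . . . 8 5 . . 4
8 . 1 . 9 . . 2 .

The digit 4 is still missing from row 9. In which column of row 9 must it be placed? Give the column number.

Consider where 4 can go in row 9.
R9C4 is out (column 4 already has a 4).
R9C6 is out (column 6 already has a 4).
R9C7 is out (column 7 already has a 4).
R9C9 is out (column 9 already has a 4).
So the only cell in row 9 that can hold 4 is R9C2.
That is column 2.

2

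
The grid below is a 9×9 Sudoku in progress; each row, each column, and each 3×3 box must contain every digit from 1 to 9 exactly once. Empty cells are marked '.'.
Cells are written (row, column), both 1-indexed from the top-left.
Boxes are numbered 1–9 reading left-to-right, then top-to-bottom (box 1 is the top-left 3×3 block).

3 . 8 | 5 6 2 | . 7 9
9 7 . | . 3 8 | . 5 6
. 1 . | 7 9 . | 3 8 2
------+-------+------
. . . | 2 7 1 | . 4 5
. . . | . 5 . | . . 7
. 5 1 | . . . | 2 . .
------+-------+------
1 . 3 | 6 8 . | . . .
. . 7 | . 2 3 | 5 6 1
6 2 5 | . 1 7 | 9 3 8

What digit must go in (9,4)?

4

Row 9 already contains {1, 2, 3, 5, 6, 7, 8, 9}.
Column 4 already contains {2, 5, 6, 7}.
Its 3×3 block (box 8) already contains {1, 2, 3, 6, 7, 8}.
The only value from 1–9 not eliminated is 4, so (9,4) = 4.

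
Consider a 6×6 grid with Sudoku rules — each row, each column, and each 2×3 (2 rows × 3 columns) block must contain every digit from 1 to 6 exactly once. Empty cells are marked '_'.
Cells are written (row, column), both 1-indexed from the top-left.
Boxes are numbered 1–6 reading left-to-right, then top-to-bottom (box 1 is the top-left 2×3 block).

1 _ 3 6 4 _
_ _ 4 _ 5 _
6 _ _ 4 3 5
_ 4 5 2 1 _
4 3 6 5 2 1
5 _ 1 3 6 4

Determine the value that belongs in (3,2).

Cell (3,2) itself could take any of {1, 2} by direct elimination.
Consider where 1 can go in box 3.
(3,3) is out (column 3 already has a 1).
(4,1) is out (row 4 already has a 1).
So the only cell in box 3 that can hold 1 is (3,2).
Therefore (3,2) = 1.

1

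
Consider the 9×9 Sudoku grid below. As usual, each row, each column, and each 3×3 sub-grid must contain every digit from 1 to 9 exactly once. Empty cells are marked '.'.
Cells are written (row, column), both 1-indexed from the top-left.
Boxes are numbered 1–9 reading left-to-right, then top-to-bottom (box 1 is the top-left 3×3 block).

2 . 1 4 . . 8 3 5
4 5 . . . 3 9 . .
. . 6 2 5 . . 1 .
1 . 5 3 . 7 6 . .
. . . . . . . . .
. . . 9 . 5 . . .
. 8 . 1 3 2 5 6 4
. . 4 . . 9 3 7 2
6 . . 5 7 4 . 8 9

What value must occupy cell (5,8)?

5

Cell (5,8) itself could take any of {2, 4, 5, 9} by direct elimination.
Consider where 5 can go in box 6.
(4,8) is out (row 4 already has a 5). (4,9) is out (row 4 already has a 5). (5,7) is out (column 7 already has a 5). (5,9) is out (column 9 already has a 5). The remaining empty cells in box 6 are similarly blocked.
So the only cell in box 6 that can hold 5 is (5,8).
Therefore (5,8) = 5.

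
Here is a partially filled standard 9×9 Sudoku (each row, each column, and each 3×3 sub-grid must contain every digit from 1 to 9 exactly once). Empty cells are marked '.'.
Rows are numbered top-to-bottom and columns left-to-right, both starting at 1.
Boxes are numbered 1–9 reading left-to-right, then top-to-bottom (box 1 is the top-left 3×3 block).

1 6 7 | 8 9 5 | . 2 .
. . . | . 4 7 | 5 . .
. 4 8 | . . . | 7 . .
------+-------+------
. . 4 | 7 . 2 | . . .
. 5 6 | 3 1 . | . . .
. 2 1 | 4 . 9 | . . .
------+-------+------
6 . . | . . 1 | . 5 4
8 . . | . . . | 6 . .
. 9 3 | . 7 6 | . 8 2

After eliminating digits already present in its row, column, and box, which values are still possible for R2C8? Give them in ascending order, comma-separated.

1,3,6,9

Row 2 already contains {4, 5, 7}.
Column 8 already contains {2, 5, 8}.
Its 3×3 block (box 3) already contains {2, 5, 7}.
Removing those from 1–9 leaves {1, 3, 6, 9} as the candidates for R2C8.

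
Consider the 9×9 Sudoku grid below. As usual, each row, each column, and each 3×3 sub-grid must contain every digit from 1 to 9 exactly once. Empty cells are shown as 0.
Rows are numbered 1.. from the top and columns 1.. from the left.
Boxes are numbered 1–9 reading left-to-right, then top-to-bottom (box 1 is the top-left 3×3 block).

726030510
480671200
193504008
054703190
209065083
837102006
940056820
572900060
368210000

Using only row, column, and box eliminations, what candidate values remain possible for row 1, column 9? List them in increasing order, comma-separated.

4,9

Row 1 already contains {1, 2, 3, 5, 6, 7}.
Column 9 already contains {3, 6, 8}.
Its 3×3 block (box 3) already contains {1, 2, 5, 8}.
Removing those from 1–9 leaves {4, 9} as the candidates for row 1, column 9.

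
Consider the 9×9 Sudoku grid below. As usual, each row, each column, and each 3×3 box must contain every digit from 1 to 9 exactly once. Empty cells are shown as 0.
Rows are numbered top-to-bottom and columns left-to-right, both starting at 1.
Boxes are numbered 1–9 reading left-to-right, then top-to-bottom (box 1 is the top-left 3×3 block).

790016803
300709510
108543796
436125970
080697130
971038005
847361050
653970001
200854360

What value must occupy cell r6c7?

6

Cell r6c7 itself could take any of {2, 4, 6} by direct elimination.
Consider where 6 can go in column 7.
r7c7 is out (row 7 already has a 6).
r8c7 is out (row 8 already has a 6).
So the only cell in column 7 that can hold 6 is r6c7.
Therefore r6c7 = 6.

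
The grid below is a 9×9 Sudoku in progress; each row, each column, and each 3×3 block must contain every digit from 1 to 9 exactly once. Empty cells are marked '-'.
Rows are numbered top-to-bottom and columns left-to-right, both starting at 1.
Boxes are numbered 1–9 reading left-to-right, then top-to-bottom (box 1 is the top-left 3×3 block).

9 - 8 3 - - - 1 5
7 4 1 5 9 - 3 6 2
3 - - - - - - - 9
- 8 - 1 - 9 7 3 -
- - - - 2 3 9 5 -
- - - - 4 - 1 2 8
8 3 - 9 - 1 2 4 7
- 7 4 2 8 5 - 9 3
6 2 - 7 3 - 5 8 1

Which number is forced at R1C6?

Cell R1C6 itself could take any of {2, 4, 6, 7} by direct elimination.
Consider where 2 can go in row 1.
R1C2 is out (column 2 already has a 2).
R1C5 is out (column 5 already has a 2).
R1C7 is out (column 7 already has a 2).
So the only cell in row 1 that can hold 2 is R1C6.
Therefore R1C6 = 2.

2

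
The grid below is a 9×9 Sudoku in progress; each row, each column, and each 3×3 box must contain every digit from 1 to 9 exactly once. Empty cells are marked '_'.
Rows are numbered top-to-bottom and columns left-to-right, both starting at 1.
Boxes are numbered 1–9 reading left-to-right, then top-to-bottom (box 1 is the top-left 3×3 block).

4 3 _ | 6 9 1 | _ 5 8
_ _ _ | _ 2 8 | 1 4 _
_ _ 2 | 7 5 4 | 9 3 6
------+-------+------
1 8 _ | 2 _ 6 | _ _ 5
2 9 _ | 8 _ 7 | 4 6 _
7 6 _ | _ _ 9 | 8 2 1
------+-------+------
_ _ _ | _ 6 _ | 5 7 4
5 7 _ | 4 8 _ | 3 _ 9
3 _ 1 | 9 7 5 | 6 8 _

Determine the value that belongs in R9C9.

2

Row 9 already contains {1, 3, 5, 6, 7, 8, 9}.
Column 9 already contains {1, 4, 5, 6, 8, 9}.
Its 3×3 block (box 9) already contains {3, 4, 5, 6, 7, 8, 9}.
The only value from 1–9 not eliminated is 2, so R9C9 = 2.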